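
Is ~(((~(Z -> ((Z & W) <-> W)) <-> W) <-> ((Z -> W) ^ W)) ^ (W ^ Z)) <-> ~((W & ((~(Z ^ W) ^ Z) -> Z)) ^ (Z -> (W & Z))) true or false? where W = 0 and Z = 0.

1

Z & W = 0 & 0 = 0
(Z & W) <-> W = 0 <-> 0 = 1
Z -> ((Z & W) <-> W) = 0 -> 1 = 1
~(Z -> ((Z & W) <-> W)) = ~1 = 0
~(Z -> ((Z & W) <-> W)) <-> W = 0 <-> 0 = 1
Z -> W = 0 -> 0 = 1
(Z -> W) ^ W = 1 ^ 0 = 1
(~(Z -> ((Z & W) <-> W)) <-> W) <-> ((Z -> W) ^ W) = 1 <-> 1 = 1
W ^ Z = 0 ^ 0 = 0
((~(Z -> ((Z & W) <-> W)) <-> W) <-> ((Z -> W) ^ W)) ^ (W ^ Z) = 1 ^ 0 = 1
~(((~(Z -> ((Z & W) <-> W)) <-> W) <-> ((Z -> W) ^ W)) ^ (W ^ Z)) = ~1 = 0
Z ^ W = 0 ^ 0 = 0
~(Z ^ W) = ~0 = 1
~(Z ^ W) ^ Z = 1 ^ 0 = 1
(~(Z ^ W) ^ Z) -> Z = 1 -> 0 = 0
W & ((~(Z ^ W) ^ Z) -> Z) = 0 & 0 = 0
W & Z = 0 & 0 = 0
Z -> (W & Z) = 0 -> 0 = 1
(W & ((~(Z ^ W) ^ Z) -> Z)) ^ (Z -> (W & Z)) = 0 ^ 1 = 1
~((W & ((~(Z ^ W) ^ Z) -> Z)) ^ (Z -> (W & Z))) = ~1 = 0
~(((~(Z -> ((Z & W) <-> W)) <-> W) <-> ((Z -> W) ^ W)) ^ (W ^ Z)) <-> ~((W & ((~(Z ^ W) ^ Z) -> Z)) ^ (Z -> (W & Z))) = 0 <-> 0 = 1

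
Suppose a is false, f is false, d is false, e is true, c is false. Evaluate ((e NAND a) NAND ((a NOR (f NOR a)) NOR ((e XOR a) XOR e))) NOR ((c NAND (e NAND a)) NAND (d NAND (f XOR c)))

True

Substituting a=False, f=False, d=False, e=True, c=False:
e NAND a = True NAND False = True
f NOR a = False NOR False = True
a NOR (f NOR a) = False NOR True = False
e XOR a = True XOR False = True
(e XOR a) XOR e = True XOR True = False
(a NOR (f NOR a)) NOR ((e XOR a) XOR e) = False NOR False = True
(e NAND a) NAND ((a NOR (f NOR a)) NOR ((e XOR a) XOR e)) = True NAND True = False
e NAND a = True NAND False = True
c NAND (e NAND a) = False NAND True = True
f XOR c = False XOR False = False
d NAND (f XOR c) = False NAND False = True
(c NAND (e NAND a)) NAND (d NAND (f XOR c)) = True NAND True = False
((e NAND a) NAND ((a NOR (f NOR a)) NOR ((e XOR a) XOR e))) NOR ((c NAND (e NAND a)) NAND (d NAND (f XOR c))) = False NOR False = True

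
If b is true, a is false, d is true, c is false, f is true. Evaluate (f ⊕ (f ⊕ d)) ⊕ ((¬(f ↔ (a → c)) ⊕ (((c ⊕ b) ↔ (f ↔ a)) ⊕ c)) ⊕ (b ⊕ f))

True

Substituting b=True, a=False, d=True, c=False, f=True:
f ⊕ d = True ⊕ True = False
f ⊕ (f ⊕ d) = True ⊕ False = True
a → c = False → False = True
f ↔ (a → c) = True ↔ True = True
¬(f ↔ (a → c)) = ¬True = False
c ⊕ b = False ⊕ True = True
f ↔ a = True ↔ False = False
(c ⊕ b) ↔ (f ↔ a) = True ↔ False = False
((c ⊕ b) ↔ (f ↔ a)) ⊕ c = False ⊕ False = False
¬(f ↔ (a → c)) ⊕ (((c ⊕ b) ↔ (f ↔ a)) ⊕ c) = False ⊕ False = False
b ⊕ f = True ⊕ True = False
(¬(f ↔ (a → c)) ⊕ (((c ⊕ b) ↔ (f ↔ a)) ⊕ c)) ⊕ (b ⊕ f) = False ⊕ False = False
(f ⊕ (f ⊕ d)) ⊕ ((¬(f ↔ (a → c)) ⊕ (((c ⊕ b) ↔ (f ↔ a)) ⊕ c)) ⊕ (b ⊕ f)) = True ⊕ False = True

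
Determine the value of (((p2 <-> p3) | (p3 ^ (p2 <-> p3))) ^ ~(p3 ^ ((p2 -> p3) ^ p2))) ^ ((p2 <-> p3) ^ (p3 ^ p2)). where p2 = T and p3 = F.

Substituting p2=T, p3=F:
p2 <-> p3 = T <-> F = F
p2 <-> p3 = T <-> F = F
p3 ^ (p2 <-> p3) = F ^ F = F
(p2 <-> p3) | (p3 ^ (p2 <-> p3)) = F | F = F
p2 -> p3 = T -> F = F
(p2 -> p3) ^ p2 = F ^ T = T
p3 ^ ((p2 -> p3) ^ p2) = F ^ T = T
~(p3 ^ ((p2 -> p3) ^ p2)) = ~T = F
((p2 <-> p3) | (p3 ^ (p2 <-> p3))) ^ ~(p3 ^ ((p2 -> p3) ^ p2)) = F ^ F = F
p2 <-> p3 = T <-> F = F
p3 ^ p2 = F ^ T = T
(p2 <-> p3) ^ (p3 ^ p2) = F ^ T = T
(((p2 <-> p3) | (p3 ^ (p2 <-> p3))) ^ ~(p3 ^ ((p2 -> p3) ^ p2))) ^ ((p2 <-> p3) ^ (p3 ^ p2)) = F ^ T = T

T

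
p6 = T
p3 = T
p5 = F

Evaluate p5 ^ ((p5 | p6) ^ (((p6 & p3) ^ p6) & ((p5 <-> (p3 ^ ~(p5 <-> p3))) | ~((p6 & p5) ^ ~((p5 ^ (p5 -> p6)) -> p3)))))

T

p5 | p6 = F | T = T
p6 & p3 = T & T = T
(p6 & p3) ^ p6 = T ^ T = F
p5 <-> p3 = F <-> T = F
~(p5 <-> p3) = ~F = T
p3 ^ ~(p5 <-> p3) = T ^ T = F
p5 <-> (p3 ^ ~(p5 <-> p3)) = F <-> F = T
p6 & p5 = T & F = F
p5 -> p6 = F -> T = T
p5 ^ (p5 -> p6) = F ^ T = T
(p5 ^ (p5 -> p6)) -> p3 = T -> T = T
~((p5 ^ (p5 -> p6)) -> p3) = ~T = F
(p6 & p5) ^ ~((p5 ^ (p5 -> p6)) -> p3) = F ^ F = F
~((p6 & p5) ^ ~((p5 ^ (p5 -> p6)) -> p3)) = ~F = T
(p5 <-> (p3 ^ ~(p5 <-> p3))) | ~((p6 & p5) ^ ~((p5 ^ (p5 -> p6)) -> p3)) = T | T = T
((p6 & p3) ^ p6) & ((p5 <-> (p3 ^ ~(p5 <-> p3))) | ~((p6 & p5) ^ ~((p5 ^ (p5 -> p6)) -> p3))) = F & T = F
(p5 | p6) ^ (((p6 & p3) ^ p6) & ((p5 <-> (p3 ^ ~(p5 <-> p3))) | ~((p6 & p5) ^ ~((p5 ^ (p5 -> p6)) -> p3)))) = T ^ F = T
p5 ^ ((p5 | p6) ^ (((p6 & p3) ^ p6) & ((p5 <-> (p3 ^ ~(p5 <-> p3))) | ~((p6 & p5) ^ ~((p5 ^ (p5 -> p6)) -> p3))))) = F ^ T = T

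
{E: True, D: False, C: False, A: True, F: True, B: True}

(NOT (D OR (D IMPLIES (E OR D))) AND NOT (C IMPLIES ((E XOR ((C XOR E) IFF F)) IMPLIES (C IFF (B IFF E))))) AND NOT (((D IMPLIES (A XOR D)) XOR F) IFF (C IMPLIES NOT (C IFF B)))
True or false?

False

E OR D = True OR False = True
D IMPLIES (E OR D) = False IMPLIES True = True
D OR (D IMPLIES (E OR D)) = False OR True = True
NOT (D OR (D IMPLIES (E OR D))) = NOT True = False
C XOR E = False XOR True = True
(C XOR E) IFF F = True IFF True = True
E XOR ((C XOR E) IFF F) = True XOR True = False
B IFF E = True IFF True = True
C IFF (B IFF E) = False IFF True = False
(E XOR ((C XOR E) IFF F)) IMPLIES (C IFF (B IFF E)) = False IMPLIES False = True
C IMPLIES ((E XOR ((C XOR E) IFF F)) IMPLIES (C IFF (B IFF E))) = False IMPLIES True = True
NOT (C IMPLIES ((E XOR ((C XOR E) IFF F)) IMPLIES (C IFF (B IFF E)))) = NOT True = False
NOT (D OR (D IMPLIES (E OR D))) AND NOT (C IMPLIES ((E XOR ((C XOR E) IFF F)) IMPLIES (C IFF (B IFF E)))) = False AND False = False
A XOR D = True XOR False = True
D IMPLIES (A XOR D) = False IMPLIES True = True
(D IMPLIES (A XOR D)) XOR F = True XOR True = False
C IFF B = False IFF True = False
NOT (C IFF B) = NOT False = True
C IMPLIES NOT (C IFF B) = False IMPLIES True = True
((D IMPLIES (A XOR D)) XOR F) IFF (C IMPLIES NOT (C IFF B)) = False IFF True = False
NOT (((D IMPLIES (A XOR D)) XOR F) IFF (C IMPLIES NOT (C IFF B))) = NOT False = True
(NOT (D OR (D IMPLIES (E OR D))) AND NOT (C IMPLIES ((E XOR ((C XOR E) IFF F)) IMPLIES (C IFF (B IFF E))))) AND NOT (((D IMPLIES (A XOR D)) XOR F) IFF (C IMPLIES NOT (C IFF B))) = False AND True = False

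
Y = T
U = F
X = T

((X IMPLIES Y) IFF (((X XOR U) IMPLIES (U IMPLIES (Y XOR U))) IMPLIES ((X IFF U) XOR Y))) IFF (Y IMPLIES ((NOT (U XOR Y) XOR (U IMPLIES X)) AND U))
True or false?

X IMPLIES Y = T IMPLIES T = T
X XOR U = T XOR F = T
Y XOR U = T XOR F = T
U IMPLIES (Y XOR U) = F IMPLIES T = T
(X XOR U) IMPLIES (U IMPLIES (Y XOR U)) = T IMPLIES T = T
X IFF U = T IFF F = F
(X IFF U) XOR Y = F XOR T = T
((X XOR U) IMPLIES (U IMPLIES (Y XOR U))) IMPLIES ((X IFF U) XOR Y) = T IMPLIES T = T
(X IMPLIES Y) IFF (((X XOR U) IMPLIES (U IMPLIES (Y XOR U))) IMPLIES ((X IFF U) XOR Y)) = T IFF T = T
U XOR Y = F XOR T = T
NOT (U XOR Y) = NOT T = F
U IMPLIES X = F IMPLIES T = T
NOT (U XOR Y) XOR (U IMPLIES X) = F XOR T = T
(NOT (U XOR Y) XOR (U IMPLIES X)) AND U = T AND F = F
Y IMPLIES ((NOT (U XOR Y) XOR (U IMPLIES X)) AND U) = T IMPLIES F = F
((X IMPLIES Y) IFF (((X XOR U) IMPLIES (U IMPLIES (Y XOR U))) IMPLIES ((X IFF U) XOR Y))) IFF (Y IMPLIES ((NOT (U XOR Y) XOR (U IMPLIES X)) AND U)) = T IFF F = F

F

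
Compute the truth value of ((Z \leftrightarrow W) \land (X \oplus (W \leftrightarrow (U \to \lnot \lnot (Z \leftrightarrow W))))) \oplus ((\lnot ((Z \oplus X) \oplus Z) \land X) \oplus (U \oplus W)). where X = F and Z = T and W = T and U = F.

F

Z \leftrightarrow W = T \leftrightarrow T = T
Z \leftrightarrow W = T \leftrightarrow T = T
\lnot (Z \leftrightarrow W) = \lnot T = F
\lnot \lnot (Z \leftrightarrow W) = \lnot F = T
U \to \lnot \lnot (Z \leftrightarrow W) = F \to T = T
W \leftrightarrow (U \to \lnot \lnot (Z \leftrightarrow W)) = T \leftrightarrow T = T
X \oplus (W \leftrightarrow (U \to \lnot \lnot (Z \leftrightarrow W))) = F \oplus T = T
(Z \leftrightarrow W) \land (X \oplus (W \leftrightarrow (U \to \lnot \lnot (Z \leftrightarrow W)))) = T \land T = T
Z \oplus X = T \oplus F = T
(Z \oplus X) \oplus Z = T \oplus T = F
\lnot ((Z \oplus X) \oplus Z) = \lnot F = T
\lnot ((Z \oplus X) \oplus Z) \land X = T \land F = F
U \oplus W = F \oplus T = T
(\lnot ((Z \oplus X) \oplus Z) \land X) \oplus (U \oplus W) = F \oplus T = T
((Z \leftrightarrow W) \land (X \oplus (W \leftrightarrow (U \to \lnot \lnot (Z \leftrightarrow W))))) \oplus ((\lnot ((Z \oplus X) \oplus Z) \land X) \oplus (U \oplus W)) = T \oplus T = F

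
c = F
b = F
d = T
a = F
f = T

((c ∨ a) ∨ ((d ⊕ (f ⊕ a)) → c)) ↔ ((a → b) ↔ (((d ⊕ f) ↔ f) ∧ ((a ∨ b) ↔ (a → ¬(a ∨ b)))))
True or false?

F

c ∨ a = F ∨ F = F
f ⊕ a = T ⊕ F = T
d ⊕ (f ⊕ a) = T ⊕ T = F
(d ⊕ (f ⊕ a)) → c = F → F = T
(c ∨ a) ∨ ((d ⊕ (f ⊕ a)) → c) = F ∨ T = T
a → b = F → F = T
d ⊕ f = T ⊕ T = F
(d ⊕ f) ↔ f = F ↔ T = F
a ∨ b = F ∨ F = F
a ∨ b = F ∨ F = F
¬(a ∨ b) = ¬F = T
a → ¬(a ∨ b) = F → T = T
(a ∨ b) ↔ (a → ¬(a ∨ b)) = F ↔ T = F
((d ⊕ f) ↔ f) ∧ ((a ∨ b) ↔ (a → ¬(a ∨ b))) = F ∧ F = F
(a → b) ↔ (((d ⊕ f) ↔ f) ∧ ((a ∨ b) ↔ (a → ¬(a ∨ b)))) = T ↔ F = F
((c ∨ a) ∨ ((d ⊕ (f ⊕ a)) → c)) ↔ ((a → b) ↔ (((d ⊕ f) ↔ f) ∧ ((a ∨ b) ↔ (a → ¬(a ∨ b))))) = T ↔ F = F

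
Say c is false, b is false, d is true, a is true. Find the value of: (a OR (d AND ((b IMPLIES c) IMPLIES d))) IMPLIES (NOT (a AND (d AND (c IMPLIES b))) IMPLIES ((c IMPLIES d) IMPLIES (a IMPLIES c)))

b IMPLIES c = false IMPLIES false = true
(b IMPLIES c) IMPLIES d = true IMPLIES true = true
d AND ((b IMPLIES c) IMPLIES d) = true AND true = true
a OR (d AND ((b IMPLIES c) IMPLIES d)) = true OR true = true
c IMPLIES b = false IMPLIES false = true
d AND (c IMPLIES b) = true AND true = true
a AND (d AND (c IMPLIES b)) = true AND true = true
NOT (a AND (d AND (c IMPLIES b))) = NOT true = false
c IMPLIES d = false IMPLIES true = true
a IMPLIES c = true IMPLIES false = false
(c IMPLIES d) IMPLIES (a IMPLIES c) = true IMPLIES false = false
NOT (a AND (d AND (c IMPLIES b))) IMPLIES ((c IMPLIES d) IMPLIES (a IMPLIES c)) = false IMPLIES false = true
(a OR (d AND ((b IMPLIES c) IMPLIES d))) IMPLIES (NOT (a AND (d AND (c IMPLIES b))) IMPLIES ((c IMPLIES d) IMPLIES (a IMPLIES c))) = true IMPLIES true = true

true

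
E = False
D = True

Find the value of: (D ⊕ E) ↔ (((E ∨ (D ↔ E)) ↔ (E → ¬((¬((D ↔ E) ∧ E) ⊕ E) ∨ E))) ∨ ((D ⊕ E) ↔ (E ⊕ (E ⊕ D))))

D ⊕ E = True ⊕ False = True
D ↔ E = True ↔ False = False
E ∨ (D ↔ E) = False ∨ False = False
D ↔ E = True ↔ False = False
(D ↔ E) ∧ E = False ∧ False = False
¬((D ↔ E) ∧ E) = ¬False = True
¬((D ↔ E) ∧ E) ⊕ E = True ⊕ False = True
(¬((D ↔ E) ∧ E) ⊕ E) ∨ E = True ∨ False = True
¬((¬((D ↔ E) ∧ E) ⊕ E) ∨ E) = ¬True = False
E → ¬((¬((D ↔ E) ∧ E) ⊕ E) ∨ E) = False → False = True
(E ∨ (D ↔ E)) ↔ (E → ¬((¬((D ↔ E) ∧ E) ⊕ E) ∨ E)) = False ↔ True = False
D ⊕ E = True ⊕ False = True
E ⊕ D = False ⊕ True = True
E ⊕ (E ⊕ D) = False ⊕ True = True
(D ⊕ E) ↔ (E ⊕ (E ⊕ D)) = True ↔ True = True
((E ∨ (D ↔ E)) ↔ (E → ¬((¬((D ↔ E) ∧ E) ⊕ E) ∨ E))) ∨ ((D ⊕ E) ↔ (E ⊕ (E ⊕ D))) = False ∨ True = True
(D ⊕ E) ↔ (((E ∨ (D ↔ E)) ↔ (E → ¬((¬((D ↔ E) ∧ E) ⊕ E) ∨ E))) ∨ ((D ⊕ E) ↔ (E ⊕ (E ⊕ D)))) = True ↔ True = True

True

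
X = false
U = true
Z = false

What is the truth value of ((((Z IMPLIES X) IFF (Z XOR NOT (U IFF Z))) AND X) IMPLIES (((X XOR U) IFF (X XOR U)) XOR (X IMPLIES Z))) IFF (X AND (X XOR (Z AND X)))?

false

Substituting X=false, U=true, Z=false:
Z IMPLIES X = false IMPLIES false = true
U IFF Z = true IFF false = false
NOT (U IFF Z) = NOT false = true
Z XOR NOT (U IFF Z) = false XOR true = true
(Z IMPLIES X) IFF (Z XOR NOT (U IFF Z)) = true IFF true = true
((Z IMPLIES X) IFF (Z XOR NOT (U IFF Z))) AND X = true AND false = false
X XOR U = false XOR true = true
X XOR U = false XOR true = true
(X XOR U) IFF (X XOR U) = true IFF true = true
X IMPLIES Z = false IMPLIES false = true
((X XOR U) IFF (X XOR U)) XOR (X IMPLIES Z) = true XOR true = false
(((Z IMPLIES X) IFF (Z XOR NOT (U IFF Z))) AND X) IMPLIES (((X XOR U) IFF (X XOR U)) XOR (X IMPLIES Z)) = false IMPLIES false = true
Z AND X = false AND false = false
X XOR (Z AND X) = false XOR false = false
X AND (X XOR (Z AND X)) = false AND false = false
((((Z IMPLIES X) IFF (Z XOR NOT (U IFF Z))) AND X) IMPLIES (((X XOR U) IFF (X XOR U)) XOR (X IMPLIES Z))) IFF (X AND (X XOR (Z AND X))) = true IFF false = false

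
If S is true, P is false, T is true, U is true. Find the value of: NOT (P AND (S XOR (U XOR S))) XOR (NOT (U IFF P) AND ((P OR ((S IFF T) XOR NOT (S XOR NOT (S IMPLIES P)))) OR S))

Substituting S=True, P=False, T=True, U=True:
U XOR S = True XOR True = False
S XOR (U XOR S) = True XOR False = True
P AND (S XOR (U XOR S)) = False AND True = False
NOT (P AND (S XOR (U XOR S))) = NOT False = True
U IFF P = True IFF False = False
NOT (U IFF P) = NOT False = True
S IFF T = True IFF True = True
S IMPLIES P = True IMPLIES False = False
NOT (S IMPLIES P) = NOT False = True
S XOR NOT (S IMPLIES P) = True XOR True = False
NOT (S XOR NOT (S IMPLIES P)) = NOT False = True
(S IFF T) XOR NOT (S XOR NOT (S IMPLIES P)) = True XOR True = False
P OR ((S IFF T) XOR NOT (S XOR NOT (S IMPLIES P))) = False OR False = False
(P OR ((S IFF T) XOR NOT (S XOR NOT (S IMPLIES P)))) OR S = False OR True = True
NOT (U IFF P) AND ((P OR ((S IFF T) XOR NOT (S XOR NOT (S IMPLIES P)))) OR S) = True AND True = True
NOT (P AND (S XOR (U XOR S))) XOR (NOT (U IFF P) AND ((P OR ((S IFF T) XOR NOT (S XOR NOT (S IMPLIES P)))) OR S)) = True XOR True = False

False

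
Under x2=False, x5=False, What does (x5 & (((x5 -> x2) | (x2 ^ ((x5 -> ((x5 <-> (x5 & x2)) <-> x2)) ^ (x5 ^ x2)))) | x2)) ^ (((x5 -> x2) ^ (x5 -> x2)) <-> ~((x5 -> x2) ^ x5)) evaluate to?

Substituting x2=False, x5=False:
x5 -> x2 = False -> False = True
x5 & x2 = False & False = False
x5 <-> (x5 & x2) = False <-> False = True
(x5 <-> (x5 & x2)) <-> x2 = True <-> False = False
x5 -> ((x5 <-> (x5 & x2)) <-> x2) = False -> False = True
x5 ^ x2 = False ^ False = False
(x5 -> ((x5 <-> (x5 & x2)) <-> x2)) ^ (x5 ^ x2) = True ^ False = True
x2 ^ ((x5 -> ((x5 <-> (x5 & x2)) <-> x2)) ^ (x5 ^ x2)) = False ^ True = True
(x5 -> x2) | (x2 ^ ((x5 -> ((x5 <-> (x5 & x2)) <-> x2)) ^ (x5 ^ x2))) = True | True = True
((x5 -> x2) | (x2 ^ ((x5 -> ((x5 <-> (x5 & x2)) <-> x2)) ^ (x5 ^ x2)))) | x2 = True | False = True
x5 & (((x5 -> x2) | (x2 ^ ((x5 -> ((x5 <-> (x5 & x2)) <-> x2)) ^ (x5 ^ x2)))) | x2) = False & True = False
x5 -> x2 = False -> False = True
x5 -> x2 = False -> False = True
(x5 -> x2) ^ (x5 -> x2) = True ^ True = False
x5 -> x2 = False -> False = True
(x5 -> x2) ^ x5 = True ^ False = True
~((x5 -> x2) ^ x5) = ~True = False
((x5 -> x2) ^ (x5 -> x2)) <-> ~((x5 -> x2) ^ x5) = False <-> False = True
(x5 & (((x5 -> x2) | (x2 ^ ((x5 -> ((x5 <-> (x5 & x2)) <-> x2)) ^ (x5 ^ x2)))) | x2)) ^ (((x5 -> x2) ^ (x5 -> x2)) <-> ~((x5 -> x2) ^ x5)) = False ^ True = True

True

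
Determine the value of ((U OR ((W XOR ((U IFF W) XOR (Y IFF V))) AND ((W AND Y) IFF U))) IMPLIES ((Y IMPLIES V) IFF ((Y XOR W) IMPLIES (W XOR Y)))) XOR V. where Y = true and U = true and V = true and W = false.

false

Substituting Y=true, U=true, V=true, W=false:
U IFF W = true IFF false = false
Y IFF V = true IFF true = true
(U IFF W) XOR (Y IFF V) = false XOR true = true
W XOR ((U IFF W) XOR (Y IFF V)) = false XOR true = true
W AND Y = false AND true = false
(W AND Y) IFF U = false IFF true = false
(W XOR ((U IFF W) XOR (Y IFF V))) AND ((W AND Y) IFF U) = true AND false = false
U OR ((W XOR ((U IFF W) XOR (Y IFF V))) AND ((W AND Y) IFF U)) = true OR false = true
Y IMPLIES V = true IMPLIES true = true
Y XOR W = true XOR false = true
W XOR Y = false XOR true = true
(Y XOR W) IMPLIES (W XOR Y) = true IMPLIES true = true
(Y IMPLIES V) IFF ((Y XOR W) IMPLIES (W XOR Y)) = true IFF true = true
(U OR ((W XOR ((U IFF W) XOR (Y IFF V))) AND ((W AND Y) IFF U))) IMPLIES ((Y IMPLIES V) IFF ((Y XOR W) IMPLIES (W XOR Y))) = true IMPLIES true = true
((U OR ((W XOR ((U IFF W) XOR (Y IFF V))) AND ((W AND Y) IFF U))) IMPLIES ((Y IMPLIES V) IFF ((Y XOR W) IMPLIES (W XOR Y)))) XOR V = true XOR true = false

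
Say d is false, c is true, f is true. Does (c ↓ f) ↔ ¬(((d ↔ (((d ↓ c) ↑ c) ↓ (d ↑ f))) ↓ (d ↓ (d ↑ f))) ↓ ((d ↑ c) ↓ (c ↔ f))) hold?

c ↓ f = T ↓ T = F
d ↓ c = F ↓ T = F
(d ↓ c) ↑ c = F ↑ T = T
d ↑ f = F ↑ T = T
((d ↓ c) ↑ c) ↓ (d ↑ f) = T ↓ T = F
d ↔ (((d ↓ c) ↑ c) ↓ (d ↑ f)) = F ↔ F = T
d ↑ f = F ↑ T = T
d ↓ (d ↑ f) = F ↓ T = F
(d ↔ (((d ↓ c) ↑ c) ↓ (d ↑ f))) ↓ (d ↓ (d ↑ f)) = T ↓ F = F
d ↑ c = F ↑ T = T
c ↔ f = T ↔ T = T
(d ↑ c) ↓ (c ↔ f) = T ↓ T = F
((d ↔ (((d ↓ c) ↑ c) ↓ (d ↑ f))) ↓ (d ↓ (d ↑ f))) ↓ ((d ↑ c) ↓ (c ↔ f)) = F ↓ F = T
¬(((d ↔ (((d ↓ c) ↑ c) ↓ (d ↑ f))) ↓ (d ↓ (d ↑ f))) ↓ ((d ↑ c) ↓ (c ↔ f))) = ¬T = F
(c ↓ f) ↔ ¬(((d ↔ (((d ↓ c) ↑ c) ↓ (d ↑ f))) ↓ (d ↓ (d ↑ f))) ↓ ((d ↑ c) ↓ (c ↔ f))) = F ↔ F = T

T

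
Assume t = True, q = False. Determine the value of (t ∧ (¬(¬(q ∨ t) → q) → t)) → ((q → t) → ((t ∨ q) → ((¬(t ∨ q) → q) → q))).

False

q ∨ t = False ∨ True = True
¬(q ∨ t) = ¬True = False
¬(q ∨ t) → q = False → False = True
¬(¬(q ∨ t) → q) = ¬True = False
¬(¬(q ∨ t) → q) → t = False → True = True
t ∧ (¬(¬(q ∨ t) → q) → t) = True ∧ True = True
q → t = False → True = True
t ∨ q = True ∨ False = True
t ∨ q = True ∨ False = True
¬(t ∨ q) = ¬True = False
¬(t ∨ q) → q = False → False = True
(¬(t ∨ q) → q) → q = True → False = False
(t ∨ q) → ((¬(t ∨ q) → q) → q) = True → False = False
(q → t) → ((t ∨ q) → ((¬(t ∨ q) → q) → q)) = True → False = False
(t ∧ (¬(¬(q ∨ t) → q) → t)) → ((q → t) → ((t ∨ q) → ((¬(t ∨ q) → q) → q))) = True → False = False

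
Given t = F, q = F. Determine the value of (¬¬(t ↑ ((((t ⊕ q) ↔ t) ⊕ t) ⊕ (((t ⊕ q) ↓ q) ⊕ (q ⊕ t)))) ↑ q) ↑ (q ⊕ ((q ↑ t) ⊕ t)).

F

t ⊕ q = F ⊕ F = F
(t ⊕ q) ↔ t = F ↔ F = T
((t ⊕ q) ↔ t) ⊕ t = T ⊕ F = T
t ⊕ q = F ⊕ F = F
(t ⊕ q) ↓ q = F ↓ F = T
q ⊕ t = F ⊕ F = F
((t ⊕ q) ↓ q) ⊕ (q ⊕ t) = T ⊕ F = T
(((t ⊕ q) ↔ t) ⊕ t) ⊕ (((t ⊕ q) ↓ q) ⊕ (q ⊕ t)) = T ⊕ T = F
t ↑ ((((t ⊕ q) ↔ t) ⊕ t) ⊕ (((t ⊕ q) ↓ q) ⊕ (q ⊕ t))) = F ↑ F = T
¬(t ↑ ((((t ⊕ q) ↔ t) ⊕ t) ⊕ (((t ⊕ q) ↓ q) ⊕ (q ⊕ t)))) = ¬T = F
¬¬(t ↑ ((((t ⊕ q) ↔ t) ⊕ t) ⊕ (((t ⊕ q) ↓ q) ⊕ (q ⊕ t)))) = ¬F = T
¬¬(t ↑ ((((t ⊕ q) ↔ t) ⊕ t) ⊕ (((t ⊕ q) ↓ q) ⊕ (q ⊕ t)))) ↑ q = T ↑ F = T
q ↑ t = F ↑ F = T
(q ↑ t) ⊕ t = T ⊕ F = T
q ⊕ ((q ↑ t) ⊕ t) = F ⊕ T = T
(¬¬(t ↑ ((((t ⊕ q) ↔ t) ⊕ t) ⊕ (((t ⊕ q) ↓ q) ⊕ (q ⊕ t)))) ↑ q) ↑ (q ⊕ ((q ↑ t) ⊕ t)) = T ↑ T = F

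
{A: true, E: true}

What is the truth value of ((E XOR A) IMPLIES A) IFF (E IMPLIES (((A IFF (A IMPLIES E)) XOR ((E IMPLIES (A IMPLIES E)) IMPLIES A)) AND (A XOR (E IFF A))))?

E XOR A = true XOR true = false
(E XOR A) IMPLIES A = false IMPLIES true = true
A IMPLIES E = true IMPLIES true = true
A IFF (A IMPLIES E) = true IFF true = true
A IMPLIES E = true IMPLIES true = true
E IMPLIES (A IMPLIES E) = true IMPLIES true = true
(E IMPLIES (A IMPLIES E)) IMPLIES A = true IMPLIES true = true
(A IFF (A IMPLIES E)) XOR ((E IMPLIES (A IMPLIES E)) IMPLIES A) = true XOR true = false
E IFF A = true IFF true = true
A XOR (E IFF A) = true XOR true = false
((A IFF (A IMPLIES E)) XOR ((E IMPLIES (A IMPLIES E)) IMPLIES A)) AND (A XOR (E IFF A)) = false AND false = false
E IMPLIES (((A IFF (A IMPLIES E)) XOR ((E IMPLIES (A IMPLIES E)) IMPLIES A)) AND (A XOR (E IFF A))) = true IMPLIES false = false
((E XOR A) IMPLIES A) IFF (E IMPLIES (((A IFF (A IMPLIES E)) XOR ((E IMPLIES (A IMPLIES E)) IMPLIES A)) AND (A XOR (E IFF A)))) = true IFF false = false

false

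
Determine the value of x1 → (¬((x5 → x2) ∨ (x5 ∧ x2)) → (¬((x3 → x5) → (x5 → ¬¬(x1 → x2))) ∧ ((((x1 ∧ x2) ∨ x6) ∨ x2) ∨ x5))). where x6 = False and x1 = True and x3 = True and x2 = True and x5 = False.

True

Substituting x6=False, x1=True, x3=True, x2=True, x5=False:
x5 → x2 = False → True = True
x5 ∧ x2 = False ∧ True = False
(x5 → x2) ∨ (x5 ∧ x2) = True ∨ False = True
¬((x5 → x2) ∨ (x5 ∧ x2)) = ¬True = False
x3 → x5 = True → False = False
x1 → x2 = True → True = True
¬(x1 → x2) = ¬True = False
¬¬(x1 → x2) = ¬False = True
x5 → ¬¬(x1 → x2) = False → True = True
(x3 → x5) → (x5 → ¬¬(x1 → x2)) = False → True = True
¬((x3 → x5) → (x5 → ¬¬(x1 → x2))) = ¬True = False
x1 ∧ x2 = True ∧ True = True
(x1 ∧ x2) ∨ x6 = True ∨ False = True
((x1 ∧ x2) ∨ x6) ∨ x2 = True ∨ True = True
(((x1 ∧ x2) ∨ x6) ∨ x2) ∨ x5 = True ∨ False = True
¬((x3 → x5) → (x5 → ¬¬(x1 → x2))) ∧ ((((x1 ∧ x2) ∨ x6) ∨ x2) ∨ x5) = False ∧ True = False
¬((x5 → x2) ∨ (x5 ∧ x2)) → (¬((x3 → x5) → (x5 → ¬¬(x1 → x2))) ∧ ((((x1 ∧ x2) ∨ x6) ∨ x2) ∨ x5)) = False → False = True
x1 → (¬((x5 → x2) ∨ (x5 ∧ x2)) → (¬((x3 → x5) → (x5 → ¬¬(x1 → x2))) ∧ ((((x1 ∧ x2) ∨ x6) ∨ x2) ∨ x5))) = True → True = True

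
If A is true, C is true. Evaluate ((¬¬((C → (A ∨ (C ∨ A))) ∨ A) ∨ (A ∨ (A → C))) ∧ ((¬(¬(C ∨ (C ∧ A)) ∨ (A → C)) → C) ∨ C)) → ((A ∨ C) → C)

True

Substituting A=True, C=True:
C ∨ A = True ∨ True = True
A ∨ (C ∨ A) = True ∨ True = True
C → (A ∨ (C ∨ A)) = True → True = True
(C → (A ∨ (C ∨ A))) ∨ A = True ∨ True = True
¬((C → (A ∨ (C ∨ A))) ∨ A) = ¬True = False
¬¬((C → (A ∨ (C ∨ A))) ∨ A) = ¬False = True
A → C = True → True = True
A ∨ (A → C) = True ∨ True = True
¬¬((C → (A ∨ (C ∨ A))) ∨ A) ∨ (A ∨ (A → C)) = True ∨ True = True
C ∧ A = True ∧ True = True
C ∨ (C ∧ A) = True ∨ True = True
¬(C ∨ (C ∧ A)) = ¬True = False
A → C = True → True = True
¬(C ∨ (C ∧ A)) ∨ (A → C) = False ∨ True = True
¬(¬(C ∨ (C ∧ A)) ∨ (A → C)) = ¬True = False
¬(¬(C ∨ (C ∧ A)) ∨ (A → C)) → C = False → True = True
(¬(¬(C ∨ (C ∧ A)) ∨ (A → C)) → C) ∨ C = True ∨ True = True
(¬¬((C → (A ∨ (C ∨ A))) ∨ A) ∨ (A ∨ (A → C))) ∧ ((¬(¬(C ∨ (C ∧ A)) ∨ (A → C)) → C) ∨ C) = True ∧ True = True
A ∨ C = True ∨ True = True
(A ∨ C) → C = True → True = True
((¬¬((C → (A ∨ (C ∨ A))) ∨ A) ∨ (A ∨ (A → C))) ∧ ((¬(¬(C ∨ (C ∧ A)) ∨ (A → C)) → C) ∨ C)) → ((A ∨ C) → C) = True → True = True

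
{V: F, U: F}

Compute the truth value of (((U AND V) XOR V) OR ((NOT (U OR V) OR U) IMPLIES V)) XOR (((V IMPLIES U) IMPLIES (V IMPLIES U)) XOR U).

Substituting V=F, U=F:
U AND V = F AND F = F
(U AND V) XOR V = F XOR F = F
U OR V = F OR F = F
NOT (U OR V) = NOT F = T
NOT (U OR V) OR U = T OR F = T
(NOT (U OR V) OR U) IMPLIES V = T IMPLIES F = F
((U AND V) XOR V) OR ((NOT (U OR V) OR U) IMPLIES V) = F OR F = F
V IMPLIES U = F IMPLIES F = T
V IMPLIES U = F IMPLIES F = T
(V IMPLIES U) IMPLIES (V IMPLIES U) = T IMPLIES T = T
((V IMPLIES U) IMPLIES (V IMPLIES U)) XOR U = T XOR F = T
(((U AND V) XOR V) OR ((NOT (U OR V) OR U) IMPLIES V)) XOR (((V IMPLIES U) IMPLIES (V IMPLIES U)) XOR U) = F XOR T = T

T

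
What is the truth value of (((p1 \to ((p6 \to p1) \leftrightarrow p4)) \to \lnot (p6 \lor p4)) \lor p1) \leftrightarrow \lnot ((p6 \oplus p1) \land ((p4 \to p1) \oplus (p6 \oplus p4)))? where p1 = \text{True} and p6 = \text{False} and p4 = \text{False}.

p6 \to p1 = \text{False} \to \text{True} = \text{True}
(p6 \to p1) \leftrightarrow p4 = \text{True} \leftrightarrow \text{False} = \text{False}
p1 \to ((p6 \to p1) \leftrightarrow p4) = \text{True} \to \text{False} = \text{False}
p6 \lor p4 = \text{False} \lor \text{False} = \text{False}
\lnot (p6 \lor p4) = \lnot \text{False} = \text{True}
(p1 \to ((p6 \to p1) \leftrightarrow p4)) \to \lnot (p6 \lor p4) = \text{False} \to \text{True} = \text{True}
((p1 \to ((p6 \to p1) \leftrightarrow p4)) \to \lnot (p6 \lor p4)) \lor p1 = \text{True} \lor \text{True} = \text{True}
p6 \oplus p1 = \text{False} \oplus \text{True} = \text{True}
p4 \to p1 = \text{False} \to \text{True} = \text{True}
p6 \oplus p4 = \text{False} \oplus \text{False} = \text{False}
(p4 \to p1) \oplus (p6 \oplus p4) = \text{True} \oplus \text{False} = \text{True}
(p6 \oplus p1) \land ((p4 \to p1) \oplus (p6 \oplus p4)) = \text{True} \land \text{True} = \text{True}
\lnot ((p6 \oplus p1) \land ((p4 \to p1) \oplus (p6 \oplus p4))) = \lnot \text{True} = \text{False}
(((p1 \to ((p6 \to p1) \leftrightarrow p4)) \to \lnot (p6 \lor p4)) \lor p1) \leftrightarrow \lnot ((p6 \oplus p1) \land ((p4 \to p1) \oplus (p6 \oplus p4))) = \text{True} \leftrightarrow \text{False} = \text{False}

\text{False}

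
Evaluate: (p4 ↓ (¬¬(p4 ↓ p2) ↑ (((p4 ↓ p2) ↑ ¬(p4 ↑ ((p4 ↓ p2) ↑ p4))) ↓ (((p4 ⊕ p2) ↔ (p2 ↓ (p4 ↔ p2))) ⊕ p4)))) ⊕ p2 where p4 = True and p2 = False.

p4 ↓ p2 = True ↓ False = False
¬(p4 ↓ p2) = ¬False = True
¬¬(p4 ↓ p2) = ¬True = False
p4 ↓ p2 = True ↓ False = False
p4 ↓ p2 = True ↓ False = False
(p4 ↓ p2) ↑ p4 = False ↑ True = True
p4 ↑ ((p4 ↓ p2) ↑ p4) = True ↑ True = False
¬(p4 ↑ ((p4 ↓ p2) ↑ p4)) = ¬False = True
(p4 ↓ p2) ↑ ¬(p4 ↑ ((p4 ↓ p2) ↑ p4)) = False ↑ True = True
p4 ⊕ p2 = True ⊕ False = True
p4 ↔ p2 = True ↔ False = False
p2 ↓ (p4 ↔ p2) = False ↓ False = True
(p4 ⊕ p2) ↔ (p2 ↓ (p4 ↔ p2)) = True ↔ True = True
((p4 ⊕ p2) ↔ (p2 ↓ (p4 ↔ p2))) ⊕ p4 = True ⊕ True = False
((p4 ↓ p2) ↑ ¬(p4 ↑ ((p4 ↓ p2) ↑ p4))) ↓ (((p4 ⊕ p2) ↔ (p2 ↓ (p4 ↔ p2))) ⊕ p4) = True ↓ False = False
¬¬(p4 ↓ p2) ↑ (((p4 ↓ p2) ↑ ¬(p4 ↑ ((p4 ↓ p2) ↑ p4))) ↓ (((p4 ⊕ p2) ↔ (p2 ↓ (p4 ↔ p2))) ⊕ p4)) = False ↑ False = True
p4 ↓ (¬¬(p4 ↓ p2) ↑ (((p4 ↓ p2) ↑ ¬(p4 ↑ ((p4 ↓ p2) ↑ p4))) ↓ (((p4 ⊕ p2) ↔ (p2 ↓ (p4 ↔ p2))) ⊕ p4))) = True ↓ True = False
(p4 ↓ (¬¬(p4 ↓ p2) ↑ (((p4 ↓ p2) ↑ ¬(p4 ↑ ((p4 ↓ p2) ↑ p4))) ↓ (((p4 ⊕ p2) ↔ (p2 ↓ (p4 ↔ p2))) ⊕ p4)))) ⊕ p2 = False ⊕ False = False

False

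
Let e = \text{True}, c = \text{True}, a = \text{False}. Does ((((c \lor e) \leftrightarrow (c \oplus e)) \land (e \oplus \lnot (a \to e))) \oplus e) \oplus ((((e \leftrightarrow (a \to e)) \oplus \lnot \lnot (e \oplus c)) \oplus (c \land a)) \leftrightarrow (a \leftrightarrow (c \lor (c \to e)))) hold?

\text{True}

c \lor e = \text{True} \lor \text{True} = \text{True}
c \oplus e = \text{True} \oplus \text{True} = \text{False}
(c \lor e) \leftrightarrow (c \oplus e) = \text{True} \leftrightarrow \text{False} = \text{False}
a \to e = \text{False} \to \text{True} = \text{True}
\lnot (a \to e) = \lnot \text{True} = \text{False}
e \oplus \lnot (a \to e) = \text{True} \oplus \text{False} = \text{True}
((c \lor e) \leftrightarrow (c \oplus e)) \land (e \oplus \lnot (a \to e)) = \text{False} \land \text{True} = \text{False}
(((c \lor e) \leftrightarrow (c \oplus e)) \land (e \oplus \lnot (a \to e))) \oplus e = \text{False} \oplus \text{True} = \text{True}
a \to e = \text{False} \to \text{True} = \text{True}
e \leftrightarrow (a \to e) = \text{True} \leftrightarrow \text{True} = \text{True}
e \oplus c = \text{True} \oplus \text{True} = \text{False}
\lnot (e \oplus c) = \lnot \text{False} = \text{True}
\lnot \lnot (e \oplus c) = \lnot \text{True} = \text{False}
(e \leftrightarrow (a \to e)) \oplus \lnot \lnot (e \oplus c) = \text{True} \oplus \text{False} = \text{True}
c \land a = \text{True} \land \text{False} = \text{False}
((e \leftrightarrow (a \to e)) \oplus \lnot \lnot (e \oplus c)) \oplus (c \land a) = \text{True} \oplus \text{False} = \text{True}
c \to e = \text{True} \to \text{True} = \text{True}
c \lor (c \to e) = \text{True} \lor \text{True} = \text{True}
a \leftrightarrow (c \lor (c \to e)) = \text{False} \leftrightarrow \text{True} = \text{False}
(((e \leftrightarrow (a \to e)) \oplus \lnot \lnot (e \oplus c)) \oplus (c \land a)) \leftrightarrow (a \leftrightarrow (c \lor (c \to e))) = \text{True} \leftrightarrow \text{False} = \text{False}
((((c \lor e) \leftrightarrow (c \oplus e)) \land (e \oplus \lnot (a \to e))) \oplus e) \oplus ((((e \leftrightarrow (a \to e)) \oplus \lnot \lnot (e \oplus c)) \oplus (c \land a)) \leftrightarrow (a \leftrightarrow (c \lor (c \to e)))) = \text{True} \oplus \text{False} = \text{True}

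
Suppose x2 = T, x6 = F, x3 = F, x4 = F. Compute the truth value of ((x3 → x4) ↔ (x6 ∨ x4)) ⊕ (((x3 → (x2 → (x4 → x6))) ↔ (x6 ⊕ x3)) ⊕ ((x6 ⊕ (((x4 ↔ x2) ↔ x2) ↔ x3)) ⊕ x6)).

x3 → x4 = F → F = T
x6 ∨ x4 = F ∨ F = F
(x3 → x4) ↔ (x6 ∨ x4) = T ↔ F = F
x4 → x6 = F → F = T
x2 → (x4 → x6) = T → T = T
x3 → (x2 → (x4 → x6)) = F → T = T
x6 ⊕ x3 = F ⊕ F = F
(x3 → (x2 → (x4 → x6))) ↔ (x6 ⊕ x3) = T ↔ F = F
x4 ↔ x2 = F ↔ T = F
(x4 ↔ x2) ↔ x2 = F ↔ T = F
((x4 ↔ x2) ↔ x2) ↔ x3 = F ↔ F = T
x6 ⊕ (((x4 ↔ x2) ↔ x2) ↔ x3) = F ⊕ T = T
(x6 ⊕ (((x4 ↔ x2) ↔ x2) ↔ x3)) ⊕ x6 = T ⊕ F = T
((x3 → (x2 → (x4 → x6))) ↔ (x6 ⊕ x3)) ⊕ ((x6 ⊕ (((x4 ↔ x2) ↔ x2) ↔ x3)) ⊕ x6) = F ⊕ T = T
((x3 → x4) ↔ (x6 ∨ x4)) ⊕ (((x3 → (x2 → (x4 → x6))) ↔ (x6 ⊕ x3)) ⊕ ((x6 ⊕ (((x4 ↔ x2) ↔ x2) ↔ x3)) ⊕ x6)) = F ⊕ T = T

T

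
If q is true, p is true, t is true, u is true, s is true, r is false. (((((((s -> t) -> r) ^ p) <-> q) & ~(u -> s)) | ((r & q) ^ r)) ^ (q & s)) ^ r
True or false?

Substituting q=T, p=T, t=T, u=T, s=T, r=F:
s -> t = T -> T = T
(s -> t) -> r = T -> F = F
((s -> t) -> r) ^ p = F ^ T = T
(((s -> t) -> r) ^ p) <-> q = T <-> T = T
u -> s = T -> T = T
~(u -> s) = ~T = F
((((s -> t) -> r) ^ p) <-> q) & ~(u -> s) = T & F = F
r & q = F & T = F
(r & q) ^ r = F ^ F = F
(((((s -> t) -> r) ^ p) <-> q) & ~(u -> s)) | ((r & q) ^ r) = F | F = F
q & s = T & T = T
((((((s -> t) -> r) ^ p) <-> q) & ~(u -> s)) | ((r & q) ^ r)) ^ (q & s) = F ^ T = T
(((((((s -> t) -> r) ^ p) <-> q) & ~(u -> s)) | ((r & q) ^ r)) ^ (q & s)) ^ r = T ^ F = T

T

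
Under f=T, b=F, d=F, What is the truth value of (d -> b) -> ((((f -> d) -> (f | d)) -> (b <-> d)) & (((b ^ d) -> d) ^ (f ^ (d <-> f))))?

Substituting f=T, b=F, d=F:
d -> b = F -> F = T
f -> d = T -> F = F
f | d = T | F = T
(f -> d) -> (f | d) = F -> T = T
b <-> d = F <-> F = T
((f -> d) -> (f | d)) -> (b <-> d) = T -> T = T
b ^ d = F ^ F = F
(b ^ d) -> d = F -> F = T
d <-> f = F <-> T = F
f ^ (d <-> f) = T ^ F = T
((b ^ d) -> d) ^ (f ^ (d <-> f)) = T ^ T = F
(((f -> d) -> (f | d)) -> (b <-> d)) & (((b ^ d) -> d) ^ (f ^ (d <-> f))) = T & F = F
(d -> b) -> ((((f -> d) -> (f | d)) -> (b <-> d)) & (((b ^ d) -> d) ^ (f ^ (d <-> f)))) = T -> F = F

F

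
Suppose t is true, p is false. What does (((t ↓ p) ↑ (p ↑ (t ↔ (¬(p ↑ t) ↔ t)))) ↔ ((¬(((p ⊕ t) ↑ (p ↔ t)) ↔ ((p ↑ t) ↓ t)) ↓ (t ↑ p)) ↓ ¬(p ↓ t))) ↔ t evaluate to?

F

t ↓ p = T ↓ F = F
p ↑ t = F ↑ T = T
¬(p ↑ t) = ¬T = F
¬(p ↑ t) ↔ t = F ↔ T = F
t ↔ (¬(p ↑ t) ↔ t) = T ↔ F = F
p ↑ (t ↔ (¬(p ↑ t) ↔ t)) = F ↑ F = T
(t ↓ p) ↑ (p ↑ (t ↔ (¬(p ↑ t) ↔ t))) = F ↑ T = T
p ⊕ t = F ⊕ T = T
p ↔ t = F ↔ T = F
(p ⊕ t) ↑ (p ↔ t) = T ↑ F = T
p ↑ t = F ↑ T = T
(p ↑ t) ↓ t = T ↓ T = F
((p ⊕ t) ↑ (p ↔ t)) ↔ ((p ↑ t) ↓ t) = T ↔ F = F
¬(((p ⊕ t) ↑ (p ↔ t)) ↔ ((p ↑ t) ↓ t)) = ¬F = T
t ↑ p = T ↑ F = T
¬(((p ⊕ t) ↑ (p ↔ t)) ↔ ((p ↑ t) ↓ t)) ↓ (t ↑ p) = T ↓ T = F
p ↓ t = F ↓ T = F
¬(p ↓ t) = ¬F = T
(¬(((p ⊕ t) ↑ (p ↔ t)) ↔ ((p ↑ t) ↓ t)) ↓ (t ↑ p)) ↓ ¬(p ↓ t) = F ↓ T = F
((t ↓ p) ↑ (p ↑ (t ↔ (¬(p ↑ t) ↔ t)))) ↔ ((¬(((p ⊕ t) ↑ (p ↔ t)) ↔ ((p ↑ t) ↓ t)) ↓ (t ↑ p)) ↓ ¬(p ↓ t)) = T ↔ F = F
(((t ↓ p) ↑ (p ↑ (t ↔ (¬(p ↑ t) ↔ t)))) ↔ ((¬(((p ⊕ t) ↑ (p ↔ t)) ↔ ((p ↑ t) ↓ t)) ↓ (t ↑ p)) ↓ ¬(p ↓ t))) ↔ t = F ↔ T = F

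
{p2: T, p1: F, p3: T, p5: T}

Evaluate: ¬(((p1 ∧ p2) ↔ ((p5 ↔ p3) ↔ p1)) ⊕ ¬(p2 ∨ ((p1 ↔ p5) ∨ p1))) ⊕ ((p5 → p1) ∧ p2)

p1 ∧ p2 = F ∧ T = F
p5 ↔ p3 = T ↔ T = T
(p5 ↔ p3) ↔ p1 = T ↔ F = F
(p1 ∧ p2) ↔ ((p5 ↔ p3) ↔ p1) = F ↔ F = T
p1 ↔ p5 = F ↔ T = F
(p1 ↔ p5) ∨ p1 = F ∨ F = F
p2 ∨ ((p1 ↔ p5) ∨ p1) = T ∨ F = T
¬(p2 ∨ ((p1 ↔ p5) ∨ p1)) = ¬T = F
((p1 ∧ p2) ↔ ((p5 ↔ p3) ↔ p1)) ⊕ ¬(p2 ∨ ((p1 ↔ p5) ∨ p1)) = T ⊕ F = T
¬(((p1 ∧ p2) ↔ ((p5 ↔ p3) ↔ p1)) ⊕ ¬(p2 ∨ ((p1 ↔ p5) ∨ p1))) = ¬T = F
p5 → p1 = T → F = F
(p5 → p1) ∧ p2 = F ∧ T = F
¬(((p1 ∧ p2) ↔ ((p5 ↔ p3) ↔ p1)) ⊕ ¬(p2 ∨ ((p1 ↔ p5) ∨ p1))) ⊕ ((p5 → p1) ∧ p2) = F ⊕ F = F

F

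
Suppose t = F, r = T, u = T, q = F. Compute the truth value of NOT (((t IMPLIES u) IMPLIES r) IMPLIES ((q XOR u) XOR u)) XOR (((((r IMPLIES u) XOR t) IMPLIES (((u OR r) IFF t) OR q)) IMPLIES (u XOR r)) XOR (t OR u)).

T

t IMPLIES u = F IMPLIES T = T
(t IMPLIES u) IMPLIES r = T IMPLIES T = T
q XOR u = F XOR T = T
(q XOR u) XOR u = T XOR T = F
((t IMPLIES u) IMPLIES r) IMPLIES ((q XOR u) XOR u) = T IMPLIES F = F
NOT (((t IMPLIES u) IMPLIES r) IMPLIES ((q XOR u) XOR u)) = NOT F = T
r IMPLIES u = T IMPLIES T = T
(r IMPLIES u) XOR t = T XOR F = T
u OR r = T OR T = T
(u OR r) IFF t = T IFF F = F
((u OR r) IFF t) OR q = F OR F = F
((r IMPLIES u) XOR t) IMPLIES (((u OR r) IFF t) OR q) = T IMPLIES F = F
u XOR r = T XOR T = F
(((r IMPLIES u) XOR t) IMPLIES (((u OR r) IFF t) OR q)) IMPLIES (u XOR r) = F IMPLIES F = T
t OR u = F OR T = T
((((r IMPLIES u) XOR t) IMPLIES (((u OR r) IFF t) OR q)) IMPLIES (u XOR r)) XOR (t OR u) = T XOR T = F
NOT (((t IMPLIES u) IMPLIES r) IMPLIES ((q XOR u) XOR u)) XOR (((((r IMPLIES u) XOR t) IMPLIES (((u OR r) IFF t) OR q)) IMPLIES (u XOR r)) XOR (t OR u)) = T XOR F = T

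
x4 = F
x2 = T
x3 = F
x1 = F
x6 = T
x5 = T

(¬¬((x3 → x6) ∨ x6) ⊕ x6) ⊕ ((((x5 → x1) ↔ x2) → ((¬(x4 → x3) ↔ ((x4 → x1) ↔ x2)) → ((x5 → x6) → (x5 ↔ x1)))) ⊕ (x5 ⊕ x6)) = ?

Substituting x4=F, x2=T, x3=F, x1=F, x6=T, x5=T:
x3 → x6 = F → T = T
(x3 → x6) ∨ x6 = T ∨ T = T
¬((x3 → x6) ∨ x6) = ¬T = F
¬¬((x3 → x6) ∨ x6) = ¬F = T
¬¬((x3 → x6) ∨ x6) ⊕ x6 = T ⊕ T = F
x5 → x1 = T → F = F
(x5 → x1) ↔ x2 = F ↔ T = F
x4 → x3 = F → F = T
¬(x4 → x3) = ¬T = F
x4 → x1 = F → F = T
(x4 → x1) ↔ x2 = T ↔ T = T
¬(x4 → x3) ↔ ((x4 → x1) ↔ x2) = F ↔ T = F
x5 → x6 = T → T = T
x5 ↔ x1 = T ↔ F = F
(x5 → x6) → (x5 ↔ x1) = T → F = F
(¬(x4 → x3) ↔ ((x4 → x1) ↔ x2)) → ((x5 → x6) → (x5 ↔ x1)) = F → F = T
((x5 → x1) ↔ x2) → ((¬(x4 → x3) ↔ ((x4 → x1) ↔ x2)) → ((x5 → x6) → (x5 ↔ x1))) = F → T = T
x5 ⊕ x6 = T ⊕ T = F
(((x5 → x1) ↔ x2) → ((¬(x4 → x3) ↔ ((x4 → x1) ↔ x2)) → ((x5 → x6) → (x5 ↔ x1)))) ⊕ (x5 ⊕ x6) = T ⊕ F = T
(¬¬((x3 → x6) ∨ x6) ⊕ x6) ⊕ ((((x5 → x1) ↔ x2) → ((¬(x4 → x3) ↔ ((x4 → x1) ↔ x2)) → ((x5 → x6) → (x5 ↔ x1)))) ⊕ (x5 ⊕ x6)) = F ⊕ T = T

T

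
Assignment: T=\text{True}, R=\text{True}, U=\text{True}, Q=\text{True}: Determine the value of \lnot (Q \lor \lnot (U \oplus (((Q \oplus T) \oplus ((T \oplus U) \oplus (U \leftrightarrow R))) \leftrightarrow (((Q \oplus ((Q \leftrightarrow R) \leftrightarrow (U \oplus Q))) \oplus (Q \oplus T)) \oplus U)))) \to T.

\text{True}

Substituting T=\text{True}, R=\text{True}, U=\text{True}, Q=\text{True}:
Q \oplus T = \text{True} \oplus \text{True} = \text{False}
T \oplus U = \text{True} \oplus \text{True} = \text{False}
U \leftrightarrow R = \text{True} \leftrightarrow \text{True} = \text{True}
(T \oplus U) \oplus (U \leftrightarrow R) = \text{False} \oplus \text{True} = \text{True}
(Q \oplus T) \oplus ((T \oplus U) \oplus (U \leftrightarrow R)) = \text{False} \oplus \text{True} = \text{True}
Q \leftrightarrow R = \text{True} \leftrightarrow \text{True} = \text{True}
U \oplus Q = \text{True} \oplus \text{True} = \text{False}
(Q \leftrightarrow R) \leftrightarrow (U \oplus Q) = \text{True} \leftrightarrow \text{False} = \text{False}
Q \oplus ((Q \leftrightarrow R) \leftrightarrow (U \oplus Q)) = \text{True} \oplus \text{False} = \text{True}
Q \oplus T = \text{True} \oplus \text{True} = \text{False}
(Q \oplus ((Q \leftrightarrow R) \leftrightarrow (U \oplus Q))) \oplus (Q \oplus T) = \text{True} \oplus \text{False} = \text{True}
((Q \oplus ((Q \leftrightarrow R) \leftrightarrow (U \oplus Q))) \oplus (Q \oplus T)) \oplus U = \text{True} \oplus \text{True} = \text{False}
((Q \oplus T) \oplus ((T \oplus U) \oplus (U \leftrightarrow R))) \leftrightarrow (((Q \oplus ((Q \leftrightarrow R) \leftrightarrow (U \oplus Q))) \oplus (Q \oplus T)) \oplus U) = \text{True} \leftrightarrow \text{False} = \text{False}
U \oplus (((Q \oplus T) \oplus ((T \oplus U) \oplus (U \leftrightarrow R))) \leftrightarrow (((Q \oplus ((Q \leftrightarrow R) \leftrightarrow (U \oplus Q))) \oplus (Q \oplus T)) \oplus U)) = \text{True} \oplus \text{False} = \text{True}
\lnot (U \oplus (((Q \oplus T) \oplus ((T \oplus U) \oplus (U \leftrightarrow R))) \leftrightarrow (((Q \oplus ((Q \leftrightarrow R) \leftrightarrow (U \oplus Q))) \oplus (Q \oplus T)) \oplus U))) = \lnot \text{True} = \text{False}
Q \lor \lnot (U \oplus (((Q \oplus T) \oplus ((T \oplus U) \oplus (U \leftrightarrow R))) \leftrightarrow (((Q \oplus ((Q \leftrightarrow R) \leftrightarrow (U \oplus Q))) \oplus (Q \oplus T)) \oplus U))) = \text{True} \lor \text{False} = \text{True}
\lnot (Q \lor \lnot (U \oplus (((Q \oplus T) \oplus ((T \oplus U) \oplus (U \leftrightarrow R))) \leftrightarrow (((Q \oplus ((Q \leftrightarrow R) \leftrightarrow (U \oplus Q))) \oplus (Q \oplus T)) \oplus U)))) = \lnot \text{True} = \text{False}
\lnot (Q \lor \lnot (U \oplus (((Q \oplus T) \oplus ((T \oplus U) \oplus (U \leftrightarrow R))) \leftrightarrow (((Q \oplus ((Q \leftrightarrow R) \leftrightarrow (U \oplus Q))) \oplus (Q \oplus T)) \oplus U)))) \to T = \text{False} \to \text{True} = \text{True}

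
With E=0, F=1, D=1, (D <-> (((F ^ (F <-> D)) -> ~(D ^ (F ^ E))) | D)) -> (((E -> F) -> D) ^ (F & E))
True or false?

1

F <-> D = 1 <-> 1 = 1
F ^ (F <-> D) = 1 ^ 1 = 0
F ^ E = 1 ^ 0 = 1
D ^ (F ^ E) = 1 ^ 1 = 0
~(D ^ (F ^ E)) = ~0 = 1
(F ^ (F <-> D)) -> ~(D ^ (F ^ E)) = 0 -> 1 = 1
((F ^ (F <-> D)) -> ~(D ^ (F ^ E))) | D = 1 | 1 = 1
D <-> (((F ^ (F <-> D)) -> ~(D ^ (F ^ E))) | D) = 1 <-> 1 = 1
E -> F = 0 -> 1 = 1
(E -> F) -> D = 1 -> 1 = 1
F & E = 1 & 0 = 0
((E -> F) -> D) ^ (F & E) = 1 ^ 0 = 1
(D <-> (((F ^ (F <-> D)) -> ~(D ^ (F ^ E))) | D)) -> (((E -> F) -> D) ^ (F & E)) = 1 -> 1 = 1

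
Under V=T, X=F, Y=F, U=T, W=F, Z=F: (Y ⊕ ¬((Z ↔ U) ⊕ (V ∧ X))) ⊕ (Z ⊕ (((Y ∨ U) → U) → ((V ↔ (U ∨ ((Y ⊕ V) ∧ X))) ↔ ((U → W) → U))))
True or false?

Z ↔ U = F ↔ T = F
V ∧ X = T ∧ F = F
(Z ↔ U) ⊕ (V ∧ X) = F ⊕ F = F
¬((Z ↔ U) ⊕ (V ∧ X)) = ¬F = T
Y ⊕ ¬((Z ↔ U) ⊕ (V ∧ X)) = F ⊕ T = T
Y ∨ U = F ∨ T = T
(Y ∨ U) → U = T → T = T
Y ⊕ V = F ⊕ T = T
(Y ⊕ V) ∧ X = T ∧ F = F
U ∨ ((Y ⊕ V) ∧ X) = T ∨ F = T
V ↔ (U ∨ ((Y ⊕ V) ∧ X)) = T ↔ T = T
U → W = T → F = F
(U → W) → U = F → T = T
(V ↔ (U ∨ ((Y ⊕ V) ∧ X))) ↔ ((U → W) → U) = T ↔ T = T
((Y ∨ U) → U) → ((V ↔ (U ∨ ((Y ⊕ V) ∧ X))) ↔ ((U → W) → U)) = T → T = T
Z ⊕ (((Y ∨ U) → U) → ((V ↔ (U ∨ ((Y ⊕ V) ∧ X))) ↔ ((U → W) → U))) = F ⊕ T = T
(Y ⊕ ¬((Z ↔ U) ⊕ (V ∧ X))) ⊕ (Z ⊕ (((Y ∨ U) → U) → ((V ↔ (U ∨ ((Y ⊕ V) ∧ X))) ↔ ((U → W) → U)))) = T ⊕ T = F

F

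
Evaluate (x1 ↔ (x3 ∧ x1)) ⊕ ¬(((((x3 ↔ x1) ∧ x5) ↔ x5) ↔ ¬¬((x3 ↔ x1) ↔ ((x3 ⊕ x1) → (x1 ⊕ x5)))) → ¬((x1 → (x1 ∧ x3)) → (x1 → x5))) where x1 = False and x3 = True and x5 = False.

False

Substituting x1=False, x3=True, x5=False:
x3 ∧ x1 = True ∧ False = False
x1 ↔ (x3 ∧ x1) = False ↔ False = True
x3 ↔ x1 = True ↔ False = False
(x3 ↔ x1) ∧ x5 = False ∧ False = False
((x3 ↔ x1) ∧ x5) ↔ x5 = False ↔ False = True
x3 ↔ x1 = True ↔ False = False
x3 ⊕ x1 = True ⊕ False = True
x1 ⊕ x5 = False ⊕ False = False
(x3 ⊕ x1) → (x1 ⊕ x5) = True → False = False
(x3 ↔ x1) ↔ ((x3 ⊕ x1) → (x1 ⊕ x5)) = False ↔ False = True
¬((x3 ↔ x1) ↔ ((x3 ⊕ x1) → (x1 ⊕ x5))) = ¬True = False
¬¬((x3 ↔ x1) ↔ ((x3 ⊕ x1) → (x1 ⊕ x5))) = ¬False = True
(((x3 ↔ x1) ∧ x5) ↔ x5) ↔ ¬¬((x3 ↔ x1) ↔ ((x3 ⊕ x1) → (x1 ⊕ x5))) = True ↔ True = True
x1 ∧ x3 = False ∧ True = False
x1 → (x1 ∧ x3) = False → False = True
x1 → x5 = False → False = True
(x1 → (x1 ∧ x3)) → (x1 → x5) = True → True = True
¬((x1 → (x1 ∧ x3)) → (x1 → x5)) = ¬True = False
((((x3 ↔ x1) ∧ x5) ↔ x5) ↔ ¬¬((x3 ↔ x1) ↔ ((x3 ⊕ x1) → (x1 ⊕ x5)))) → ¬((x1 → (x1 ∧ x3)) → (x1 → x5)) = True → False = False
¬(((((x3 ↔ x1) ∧ x5) ↔ x5) ↔ ¬¬((x3 ↔ x1) ↔ ((x3 ⊕ x1) → (x1 ⊕ x5)))) → ¬((x1 → (x1 ∧ x3)) → (x1 → x5))) = ¬False = True
(x1 ↔ (x3 ∧ x1)) ⊕ ¬(((((x3 ↔ x1) ∧ x5) ↔ x5) ↔ ¬¬((x3 ↔ x1) ↔ ((x3 ⊕ x1) → (x1 ⊕ x5)))) → ¬((x1 → (x1 ∧ x3)) → (x1 → x5))) = True ⊕ True = False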